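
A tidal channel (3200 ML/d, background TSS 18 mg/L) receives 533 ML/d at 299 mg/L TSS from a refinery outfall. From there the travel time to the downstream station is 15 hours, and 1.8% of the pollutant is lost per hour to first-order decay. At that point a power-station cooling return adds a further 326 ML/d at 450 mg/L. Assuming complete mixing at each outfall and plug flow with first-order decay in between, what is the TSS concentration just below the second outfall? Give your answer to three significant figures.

76.8 mg/L

Mass balance: C = (3200·18.00 + 533.0·299.0) / 3733 = 217000/3733 = 58.12 mg/L; combined flow 3733 ML/d.
1.8%/h lost → k = −ln(1 − 0.018) = 0.01816 h⁻¹.
Applying C = C₀e^(−kt): 58.12 × 0.7615 = 44.26 mg/L.
Second outfall: C = (3733·44.26 + 326.0·450.0)/4059 = 76.85 mg/L.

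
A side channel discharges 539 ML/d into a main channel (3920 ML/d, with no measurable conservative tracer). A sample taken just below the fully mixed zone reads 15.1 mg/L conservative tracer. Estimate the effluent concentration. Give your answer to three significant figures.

125 mg/L

Mass balance: 3920·0 + 539.0·Cₑ = 4459·15.10
→ Cₑ = (4459·15.10 − 3920·0) / 539.0 = 124.9 mg/L.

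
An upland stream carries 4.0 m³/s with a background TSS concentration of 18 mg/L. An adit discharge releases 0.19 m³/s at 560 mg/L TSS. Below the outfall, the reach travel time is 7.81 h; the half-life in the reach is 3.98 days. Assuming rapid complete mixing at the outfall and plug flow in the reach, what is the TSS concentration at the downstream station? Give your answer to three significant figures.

After mixing, C = (4.000·18.00 + 0.1900·560.0) / 4.190 = 178.4/4.190 = 42.58 mg/L.
Half-life 3.98 d → k = ln 2 / 3.98 = 0.1742 d⁻¹.
Applying C = C₀e^(−kt): 42.58 × 0.9449 = 40.23 mg/L.

40.2 mg/L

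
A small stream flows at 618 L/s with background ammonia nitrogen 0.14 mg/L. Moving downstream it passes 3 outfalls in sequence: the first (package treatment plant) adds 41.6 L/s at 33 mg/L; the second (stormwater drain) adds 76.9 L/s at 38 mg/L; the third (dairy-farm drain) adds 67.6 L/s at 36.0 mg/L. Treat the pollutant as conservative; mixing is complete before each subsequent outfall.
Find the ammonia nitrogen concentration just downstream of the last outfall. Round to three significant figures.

8.48 mg/L

Outfall 1: combined Q = 659.6 L/s; C = (618.0·0.1400 + 41.60·33.00)/659.6 = 2.212 mg/L.
Outfall 2: combined Q = 736.5 L/s; C = (659.6·2.212 + 76.90·38.00)/736.5 = 5.949 mg/L.
Outfall 3: combined Q = 804.1 L/s; C = (736.5·5.949 + 67.60·36.00)/804.1 = 8.475 mg/L.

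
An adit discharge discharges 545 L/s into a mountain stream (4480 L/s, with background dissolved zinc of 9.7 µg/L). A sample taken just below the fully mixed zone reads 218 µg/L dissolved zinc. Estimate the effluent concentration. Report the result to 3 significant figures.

Mass balance: 4480·9.700 + 545.0·Cₑ = 5025·218.0
→ Cₑ = (5025·218.0 − 4480·9.700) / 545.0 = 1930 µg/L.

1930 µg/L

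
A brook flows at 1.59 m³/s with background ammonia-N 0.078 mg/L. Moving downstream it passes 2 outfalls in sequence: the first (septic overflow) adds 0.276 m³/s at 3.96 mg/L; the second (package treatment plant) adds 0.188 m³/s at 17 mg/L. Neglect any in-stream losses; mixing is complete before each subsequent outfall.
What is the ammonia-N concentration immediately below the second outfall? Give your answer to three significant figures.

2.15 mg/L

Outfall 1: combined Q = 1.866 m³/s; C = (1.590·0.07800 + 0.2760·3.960)/1.866 = 0.6522 mg/L.
Outfall 2: combined Q = 2.054 m³/s; C = (1.866·0.6522 + 0.1880·17.00)/2.054 = 2.148 mg/L.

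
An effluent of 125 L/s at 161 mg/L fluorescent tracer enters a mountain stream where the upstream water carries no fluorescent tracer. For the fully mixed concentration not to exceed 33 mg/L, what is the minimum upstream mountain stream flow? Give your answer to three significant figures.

485 L/s

Set C_mix = 33: (Q·0 + 125.0·161.0) / (Q + 125.0) = 33
→ Q = 125.0·(161.0 − 33)/(33 − 0) = 484.8 L/s.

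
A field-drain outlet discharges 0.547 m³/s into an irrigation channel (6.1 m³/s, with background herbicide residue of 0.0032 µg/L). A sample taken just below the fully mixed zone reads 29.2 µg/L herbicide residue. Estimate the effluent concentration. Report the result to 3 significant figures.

Mass balance: 6.100·0.003200 + 0.5470·Cₑ = 6.647·29.20
→ Cₑ = (6.647·29.20 − 6.100·0.003200) / 0.5470 = 354.8 µg/L.

355 µg/L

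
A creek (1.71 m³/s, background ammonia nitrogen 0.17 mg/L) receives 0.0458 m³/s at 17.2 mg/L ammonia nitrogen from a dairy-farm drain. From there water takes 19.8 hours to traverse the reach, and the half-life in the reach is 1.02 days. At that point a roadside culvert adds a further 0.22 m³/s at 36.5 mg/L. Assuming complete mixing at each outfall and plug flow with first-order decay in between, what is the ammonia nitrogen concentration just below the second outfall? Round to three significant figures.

4.38 mg/L

Mixed concentration C = ΣQC/ΣQ = (1.710·0.1700 + 0.04580·17.20) / 1.756 = 1.078/1.756 = 0.6142 mg/L; combined flow 1.756 m³/s.
Half-life 1.02 d → k = ln 2 / 1.02 = 0.6796 d⁻¹.
First-order decay: C = 0.6142·exp(−k·t) = 0.6142·0.5708 = 0.3506 mg/L.
At the second outfall, C = (1.756·0.3506 + 0.2200·36.50) / (1.756 + 0.2200) = 4.376 mg/L.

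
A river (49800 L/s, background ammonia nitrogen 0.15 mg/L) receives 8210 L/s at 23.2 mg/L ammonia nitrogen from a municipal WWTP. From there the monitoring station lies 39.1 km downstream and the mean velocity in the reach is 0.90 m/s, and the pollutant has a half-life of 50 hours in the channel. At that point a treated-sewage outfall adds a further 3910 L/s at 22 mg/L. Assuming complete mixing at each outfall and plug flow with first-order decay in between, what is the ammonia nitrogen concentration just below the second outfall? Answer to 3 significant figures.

4.09 mg/L

Mass balance: C = (49800·0.1500 + 8210·23.20) / 58010 = 197900/58010 = 3.412 mg/L; combined flow 58010 L/s.
Travel time t = 39.1·1000 / 0.90 = 43440 s = 12.07 h.
Half-life 50 h → k = ln 2 / 50 = 0.01386 h⁻¹ = 0.3327 d⁻¹.
Decay over the reach: 3.412·exp(−kt) = 3.412·0.8459 = 2.887 mg/L.
At the second outfall, C = (58010·2.887 + 3910·22.00) / (58010 + 3910) = 4.093 mg/L.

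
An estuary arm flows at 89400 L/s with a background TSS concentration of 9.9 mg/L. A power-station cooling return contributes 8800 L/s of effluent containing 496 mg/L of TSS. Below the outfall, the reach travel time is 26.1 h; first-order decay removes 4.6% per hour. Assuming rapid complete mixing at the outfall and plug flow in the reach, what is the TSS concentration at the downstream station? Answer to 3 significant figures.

After mixing, C = (89400·9.900 + 8800·496.0) / 98200 = 5250000/98200 = 53.46 mg/L.
4.6%/h lost → k = −ln(1 − 0.046) = 0.04709 h⁻¹.
Decay over the reach: 53.46·exp(−kt) = 53.46·0.2926 = 15.64 mg/L.

15.6 mg/L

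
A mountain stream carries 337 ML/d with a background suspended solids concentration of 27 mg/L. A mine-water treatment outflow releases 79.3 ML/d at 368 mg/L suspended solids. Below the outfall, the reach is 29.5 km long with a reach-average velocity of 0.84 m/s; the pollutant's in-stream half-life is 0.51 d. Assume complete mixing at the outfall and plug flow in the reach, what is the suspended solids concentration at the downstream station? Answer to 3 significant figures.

52.9 mg/L

Conservation of mass: C = (337.0·27.00 + 79.30·368.0) / 416.3 = 38280/416.3 = 91.96 mg/L.
Travel time t = 29.5·1000 / 0.84 = 35120 s = 9.755 h.
Half-life 0.51 d → k = ln 2 / 0.51 = 1.359 d⁻¹.
Applying C = C₀e^(−kt): 91.96 × 0.5755 = 52.92 mg/L.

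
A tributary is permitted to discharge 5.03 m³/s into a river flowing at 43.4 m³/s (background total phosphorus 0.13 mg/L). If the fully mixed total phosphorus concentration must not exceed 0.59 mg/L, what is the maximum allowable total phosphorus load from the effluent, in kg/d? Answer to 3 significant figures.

Mass balance at the limit: 43.40·0.1300 + 5.030·Cₑ = 48.43·0.59 → Cₑ = 4.559 mg/L.
Load = 5.030 m³/s × 4.559 g/m³ × 86 400 s/d = 1981 kg/d.

1980 kg/d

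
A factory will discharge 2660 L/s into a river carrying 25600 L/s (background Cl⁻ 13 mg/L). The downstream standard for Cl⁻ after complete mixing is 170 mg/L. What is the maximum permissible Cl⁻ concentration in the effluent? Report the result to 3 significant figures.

1680 mg/L

At the limit, (Qr·Cr + Qe·Cₑ)/(Qr + Qe) = 170:
Cₑ = (28260·170 − 25600·13.00) / 2660 = 1681 mg/L.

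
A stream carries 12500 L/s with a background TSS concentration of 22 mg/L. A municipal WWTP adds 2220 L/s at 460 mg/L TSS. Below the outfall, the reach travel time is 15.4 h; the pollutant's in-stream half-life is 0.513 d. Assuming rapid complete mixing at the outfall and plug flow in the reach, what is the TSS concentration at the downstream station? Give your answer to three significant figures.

Flow-weighted average: C = (12500·22.00 + 2220·460.0) / 14720 = 1296000/14720 = 88.06 mg/L.
Half-life 0.513 d → k = ln 2 / 0.513 = 1.351 d⁻¹.
Decay over the reach: 88.06·exp(−kt) = 88.06·0.4202 = 37.00 mg/L.

37.0 mg/L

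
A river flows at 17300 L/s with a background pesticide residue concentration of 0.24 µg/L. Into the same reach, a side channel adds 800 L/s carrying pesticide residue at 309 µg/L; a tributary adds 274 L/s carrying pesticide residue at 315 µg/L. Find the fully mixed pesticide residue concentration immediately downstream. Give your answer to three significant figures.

18.4 µg/L

Conservation of mass: C = (17300·0.2400 + 800.0·309.0 + 274.0·315.0) / 18370 = 337700/18370 = 18.38 µg/L.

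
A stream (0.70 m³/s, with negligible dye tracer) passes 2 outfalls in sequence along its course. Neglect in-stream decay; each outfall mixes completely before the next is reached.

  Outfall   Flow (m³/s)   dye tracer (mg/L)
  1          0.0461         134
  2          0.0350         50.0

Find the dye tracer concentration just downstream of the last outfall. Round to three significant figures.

10.1 mg/L

Outfall 1: combined Q = 0.7461 m³/s; C = (0.7000·0 + 0.04610·134.0)/0.7461 = 8.280 mg/L.
Outfall 2: combined Q = 0.7811 m³/s; C = (0.7461·8.280 + 0.03500·50.00)/0.7811 = 10.15 mg/L.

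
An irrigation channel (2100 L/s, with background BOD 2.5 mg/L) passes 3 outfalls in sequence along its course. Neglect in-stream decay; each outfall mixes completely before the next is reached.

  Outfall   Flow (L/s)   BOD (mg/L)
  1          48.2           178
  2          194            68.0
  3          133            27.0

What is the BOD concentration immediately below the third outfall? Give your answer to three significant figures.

Outfall 1: combined Q = 2148 L/s; C = (2100·2.500 + 48.20·178.0)/2148 = 6.438 mg/L.
Outfall 2: combined Q = 2342 L/s; C = (2148·6.438 + 194.0·68.00)/2342 = 11.54 mg/L.
Outfall 3: combined Q = 2475 L/s; C = (2342·11.54 + 133.0·27.00)/2475 = 12.37 mg/L.

12.4 mg/L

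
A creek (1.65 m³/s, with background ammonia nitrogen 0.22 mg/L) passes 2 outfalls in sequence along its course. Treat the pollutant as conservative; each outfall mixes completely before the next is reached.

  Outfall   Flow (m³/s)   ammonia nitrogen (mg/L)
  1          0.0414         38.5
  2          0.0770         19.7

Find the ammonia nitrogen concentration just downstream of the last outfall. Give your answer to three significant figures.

Below outfall 1: Q → 1.691 m³/s, C = (1.650·0.2200 + 0.04140·38.50)/1.691 = 1.157 mg/L.
Below outfall 2: Q → 1.768 m³/s, C = (1.691·1.157 + 0.07700·19.70)/1.768 = 1.964 mg/L.

1.96 mg/L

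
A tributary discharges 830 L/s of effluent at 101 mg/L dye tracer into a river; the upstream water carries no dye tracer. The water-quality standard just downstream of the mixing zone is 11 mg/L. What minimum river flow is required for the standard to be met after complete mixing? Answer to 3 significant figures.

Set C_mix = 11: (Q·0 + 830.0·101.0) / (Q + 830.0) = 11
→ Q = 830.0·(101.0 − 11)/(11 − 0) = 6791 L/s.

6790 L/s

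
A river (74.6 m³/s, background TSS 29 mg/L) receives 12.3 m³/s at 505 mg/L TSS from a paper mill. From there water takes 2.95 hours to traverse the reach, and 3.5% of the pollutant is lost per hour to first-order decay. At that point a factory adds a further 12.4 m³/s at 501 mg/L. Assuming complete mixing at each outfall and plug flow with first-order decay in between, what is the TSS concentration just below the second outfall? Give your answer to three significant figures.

138 mg/L

Mass balance: C = (74.60·29.00 + 12.30·505.0) / 86.90 = 8375/86.90 = 96.37 mg/L; combined flow 86.90 m³/s.
3.5%/h lost → k = −ln(1 − 0.035) = 0.03563 h⁻¹.
After decay, C = 96.37 × e^(−kt) = 96.37 × 0.9002 = 86.76 mg/L.
At the second outfall, C = (86.90·86.76 + 12.40·501.0) / (86.90 + 12.40) = 138.5 mg/L.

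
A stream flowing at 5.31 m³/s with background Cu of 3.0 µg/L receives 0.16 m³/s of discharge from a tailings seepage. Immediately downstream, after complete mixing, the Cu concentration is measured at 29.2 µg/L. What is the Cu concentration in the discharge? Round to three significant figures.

Mass balance: 5.310·3.000 + 0.1600·Cₑ = 5.470·29.20
→ Cₑ = (5.470·29.20 − 5.310·3.000) / 0.1600 = 898.7 µg/L.

899 µg/L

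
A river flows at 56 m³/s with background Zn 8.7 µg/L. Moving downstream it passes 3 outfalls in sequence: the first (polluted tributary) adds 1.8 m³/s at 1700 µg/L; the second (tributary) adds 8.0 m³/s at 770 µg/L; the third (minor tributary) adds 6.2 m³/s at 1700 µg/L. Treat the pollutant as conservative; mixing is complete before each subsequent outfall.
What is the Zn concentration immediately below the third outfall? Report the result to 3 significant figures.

After outfall 1: Q = 56.00 + 1.800 = 57.80 m³/s; C = (56.00·8.700 + 1.800·1700)/57.80 = 61.37 µg/L.
After outfall 2: Q = 57.80 + 8.000 = 65.80 m³/s; C = (57.80·61.37 + 8.000·770.0)/65.80 = 147.5 µg/L.
After outfall 3: Q = 65.80 + 6.200 = 72.00 m³/s; C = (65.80·147.5 + 6.200·1700)/72.00 = 281.2 µg/L.

281 µg/L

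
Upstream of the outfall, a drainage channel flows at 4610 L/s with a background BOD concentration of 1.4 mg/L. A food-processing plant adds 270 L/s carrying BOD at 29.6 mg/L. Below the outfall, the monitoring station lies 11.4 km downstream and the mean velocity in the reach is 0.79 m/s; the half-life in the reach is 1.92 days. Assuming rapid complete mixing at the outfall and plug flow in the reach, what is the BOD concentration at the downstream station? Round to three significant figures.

2.79 mg/L

Mass balance: C = (4610·1.400 + 270.0·29.60) / 4880 = 14450/4880 = 2.960 mg/L.
Travel time t = 11.4·1000 / 0.79 = 14430 s = 4.008 h.
Half-life 1.92 d → k = ln 2 / 1.92 = 0.3610 d⁻¹.
Applying C = C₀e^(−kt): 2.960 × 0.9415 = 2.787 mg/L.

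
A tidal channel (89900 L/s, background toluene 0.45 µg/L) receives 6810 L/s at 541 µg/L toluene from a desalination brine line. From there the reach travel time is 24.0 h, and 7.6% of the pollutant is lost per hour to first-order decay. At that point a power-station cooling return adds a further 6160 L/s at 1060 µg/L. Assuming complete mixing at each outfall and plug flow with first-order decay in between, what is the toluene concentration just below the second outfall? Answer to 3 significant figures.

Flow-weighted average: C = (89900·0.4500 + 6810·541.0) / 96710 = 3725000/96710 = 38.51 µg/L; combined flow 96710 L/s.
7.6%/h lost → k = −ln(1 − 0.076) = 0.07904 h⁻¹.
Decay over the reach: 38.51·exp(−kt) = 38.51·0.1500 = 5.778 µg/L.
At the second outfall, C = (96710·5.778 + 6160·1060) / (96710 + 6160) = 68.91 µg/L.

68.9 µg/L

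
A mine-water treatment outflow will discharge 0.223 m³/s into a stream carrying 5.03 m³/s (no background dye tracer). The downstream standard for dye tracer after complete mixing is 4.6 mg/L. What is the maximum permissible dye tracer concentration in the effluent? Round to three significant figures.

108 mg/L

At the limit, (Qr·Cr + Qe·Cₑ)/(Qr + Qe) = 4.6:
Cₑ = (5.253·4.6 − 5.030·0) / 0.2230 = 108.4 mg/L.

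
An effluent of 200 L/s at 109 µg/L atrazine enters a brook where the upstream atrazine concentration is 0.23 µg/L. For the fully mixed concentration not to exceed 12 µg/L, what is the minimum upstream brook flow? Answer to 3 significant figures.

1650 L/s

Set C_mix = 12: (Q·0.2300 + 200.0·109.0) / (Q + 200.0) = 12
→ Q = 200.0·(109.0 − 12)/(12 − 0.2300) = 1648 L/s.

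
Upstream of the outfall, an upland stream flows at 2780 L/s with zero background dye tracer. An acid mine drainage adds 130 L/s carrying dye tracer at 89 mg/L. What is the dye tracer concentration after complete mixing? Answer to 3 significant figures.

3.98 mg/L

Mass balance: C = (2780·0 + 130.0·89.00) / 2910 = 11570/2910 = 3.976 mg/L.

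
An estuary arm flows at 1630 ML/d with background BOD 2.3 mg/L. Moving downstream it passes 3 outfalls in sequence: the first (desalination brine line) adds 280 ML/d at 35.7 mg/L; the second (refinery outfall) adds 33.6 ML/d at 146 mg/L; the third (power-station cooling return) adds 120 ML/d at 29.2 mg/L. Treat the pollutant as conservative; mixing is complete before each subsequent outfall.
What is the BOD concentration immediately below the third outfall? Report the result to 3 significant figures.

Below outfall 1: Q → 1910 ML/d, C = (1630·2.300 + 280.0·35.70)/1910 = 7.196 mg/L.
Below outfall 2: Q → 1944 ML/d, C = (1910·7.196 + 33.60·146.0)/1944 = 9.596 mg/L.
Below outfall 3: Q → 2064 ML/d, C = (1944·9.596 + 120.0·29.20)/2064 = 10.74 mg/L.

10.7 mg/L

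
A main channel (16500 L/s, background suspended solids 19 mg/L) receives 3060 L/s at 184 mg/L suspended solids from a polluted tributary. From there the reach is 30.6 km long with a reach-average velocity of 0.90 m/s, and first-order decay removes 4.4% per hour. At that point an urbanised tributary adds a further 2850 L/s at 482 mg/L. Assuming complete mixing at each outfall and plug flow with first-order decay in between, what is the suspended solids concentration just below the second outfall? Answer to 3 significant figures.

Flow-weighted average: C = (16500·19.00 + 3060·184.0) / 19560 = 876500/19560 = 44.81 mg/L; combined flow 19560 L/s.
Travel time t = 30.6·1000 / 0.90 = 34000 s = 9.444 h.
4.4%/h lost → k = −ln(1 − 0.044) = 0.04500 h⁻¹.
Decay over the reach: 44.81·exp(−kt) = 44.81·0.6538 = 29.30 mg/L.
At the second outfall, C = (19560·29.30 + 2850·482.0) / (19560 + 2850) = 86.87 mg/L.

86.9 mg/L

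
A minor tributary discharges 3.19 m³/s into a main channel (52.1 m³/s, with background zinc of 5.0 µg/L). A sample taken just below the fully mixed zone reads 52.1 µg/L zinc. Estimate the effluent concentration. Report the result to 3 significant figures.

Mass balance: 52.10·5.000 + 3.190·Cₑ = 55.29·52.10
→ Cₑ = (55.29·52.10 − 52.10·5.000) / 3.190 = 821.4 µg/L.

821 µg/L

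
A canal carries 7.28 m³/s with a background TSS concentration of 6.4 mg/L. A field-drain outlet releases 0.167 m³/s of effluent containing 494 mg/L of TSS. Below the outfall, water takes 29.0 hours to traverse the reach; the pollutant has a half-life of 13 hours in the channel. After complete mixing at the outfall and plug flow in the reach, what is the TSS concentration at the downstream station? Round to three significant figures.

Flow-weighted average: C = (7.280·6.400 + 0.1670·494.0) / 7.447 = 129.1/7.447 = 17.33 mg/L.
Half-life 13 h → k = ln 2 / 13 = 0.05332 h⁻¹ = 1.280 d⁻¹.
Applying C = C₀e^(−kt): 17.33 × 0.2130 = 3.693 mg/L.

3.69 mg/L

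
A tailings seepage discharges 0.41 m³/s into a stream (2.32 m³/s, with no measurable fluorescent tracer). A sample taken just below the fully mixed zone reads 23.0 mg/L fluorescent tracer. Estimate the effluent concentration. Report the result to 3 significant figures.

153 mg/L

Mass balance: 2.320·0 + 0.4100·Cₑ = 2.730·23.00
→ Cₑ = (2.730·23.00 − 2.320·0) / 0.4100 = 153.1 mg/L.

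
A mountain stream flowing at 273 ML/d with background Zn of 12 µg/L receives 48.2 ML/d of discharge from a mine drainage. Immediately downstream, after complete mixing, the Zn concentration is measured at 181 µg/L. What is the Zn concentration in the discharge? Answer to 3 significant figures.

1140 µg/L

Mass balance: 273.0·12.00 + 48.20·Cₑ = 321.2·181.0
→ Cₑ = (321.2·181.0 − 273.0·12.00) / 48.20 = 1138 µg/L.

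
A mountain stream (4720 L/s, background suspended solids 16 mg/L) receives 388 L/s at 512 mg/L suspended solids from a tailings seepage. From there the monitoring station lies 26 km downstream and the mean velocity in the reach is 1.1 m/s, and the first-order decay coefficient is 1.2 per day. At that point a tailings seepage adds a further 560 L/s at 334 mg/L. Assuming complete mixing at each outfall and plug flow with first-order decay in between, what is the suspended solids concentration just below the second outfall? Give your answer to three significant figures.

67.8 mg/L

Mixed concentration C = ΣQC/ΣQ = (4720·16.00 + 388.0·512.0) / 5108 = 274200/5108 = 53.68 mg/L; combined flow 5108 L/s.
Travel time t = 26·1000 / 1.1 = 23640 s = 6.566 h.
First-order decay: C = 53.68·exp(−k·t) = 53.68·0.7202 = 38.66 mg/L.
At the second outfall, C = (5108·38.66 + 560.0·334.0) / (5108 + 560.0) = 67.84 mg/L.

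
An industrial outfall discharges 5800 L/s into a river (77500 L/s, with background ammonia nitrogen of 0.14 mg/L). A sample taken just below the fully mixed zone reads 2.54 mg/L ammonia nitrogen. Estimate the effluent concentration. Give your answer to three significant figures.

Mass balance: 77500·0.1400 + 5800·Cₑ = 83300·2.540
→ Cₑ = (83300·2.540 − 77500·0.1400) / 5800 = 34.61 mg/L.

34.6 mg/L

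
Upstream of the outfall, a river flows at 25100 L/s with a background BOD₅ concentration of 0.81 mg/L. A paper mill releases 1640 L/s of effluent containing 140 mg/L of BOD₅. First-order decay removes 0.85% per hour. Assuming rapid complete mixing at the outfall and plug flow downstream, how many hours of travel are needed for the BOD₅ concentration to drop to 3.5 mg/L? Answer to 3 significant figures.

Flow-weighted average: C = (25100·0.8100 + 1640·140.0) / 26740 = 249900/26740 = 9.347 mg/L.
0.85%/h lost → k = −ln(1 − 0.0085) = 0.008536 h⁻¹.
9.347·exp(−k·t) = 3.5 → t = ln(9.347/3.5)/k = 414200 s = 115.1 h.

115 h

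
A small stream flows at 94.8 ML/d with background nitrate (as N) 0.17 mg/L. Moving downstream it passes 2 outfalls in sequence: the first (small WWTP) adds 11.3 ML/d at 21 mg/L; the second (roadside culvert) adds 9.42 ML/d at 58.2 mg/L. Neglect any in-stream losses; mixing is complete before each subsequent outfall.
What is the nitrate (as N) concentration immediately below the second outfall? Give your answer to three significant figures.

6.94 mg/L

Outfall 1: combined Q = 106.1 ML/d; C = (94.80·0.1700 + 11.30·21.00)/106.1 = 2.388 mg/L.
Outfall 2: combined Q = 115.5 ML/d; C = (106.1·2.388 + 9.420·58.20)/115.5 = 6.940 mg/L.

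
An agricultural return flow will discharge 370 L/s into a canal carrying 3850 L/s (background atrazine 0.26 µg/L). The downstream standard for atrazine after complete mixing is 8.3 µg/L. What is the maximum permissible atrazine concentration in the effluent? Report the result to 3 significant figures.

92.0 µg/L

At the limit, (Qr·Cr + Qe·Cₑ)/(Qr + Qe) = 8.3:
Cₑ = (4220·8.3 − 3850·0.2600) / 370.0 = 91.96 µg/L.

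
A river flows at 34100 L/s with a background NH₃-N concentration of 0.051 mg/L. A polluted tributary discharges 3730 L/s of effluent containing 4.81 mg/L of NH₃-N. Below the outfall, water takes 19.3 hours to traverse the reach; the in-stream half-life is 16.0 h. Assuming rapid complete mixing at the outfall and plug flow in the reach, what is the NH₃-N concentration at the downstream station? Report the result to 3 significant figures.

Mixed concentration C = ΣQC/ΣQ = (34100·0.05100 + 3730·4.810) / 37830 = 19680/37830 = 0.5202 mg/L.
Half-life 16.0 h → k = ln 2 / 16.0 = 0.04332 h⁻¹ = 1.040 d⁻¹.
First-order decay: C = 0.5202·exp(−k·t) = 0.5202·0.4334 = 0.2255 mg/L.

0.225 mg/L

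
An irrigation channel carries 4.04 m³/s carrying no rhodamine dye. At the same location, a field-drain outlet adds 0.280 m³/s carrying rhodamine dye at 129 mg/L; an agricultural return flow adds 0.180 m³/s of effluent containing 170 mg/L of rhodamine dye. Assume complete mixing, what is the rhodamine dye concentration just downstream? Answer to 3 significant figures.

Mass balance: C = (4.040·0 + 0.2800·129.0 + 0.1800·170.0) / 4.500 = 66.72/4.500 = 14.83 mg/L.

14.8 mg/L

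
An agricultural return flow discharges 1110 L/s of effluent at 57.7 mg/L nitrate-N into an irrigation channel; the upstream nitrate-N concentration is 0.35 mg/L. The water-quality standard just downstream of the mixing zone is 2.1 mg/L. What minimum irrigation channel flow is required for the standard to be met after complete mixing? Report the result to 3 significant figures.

Set C_mix = 2.1: (Q·0.3500 + 1110·57.70) / (Q + 1110) = 2.1
→ Q = 1110·(57.70 − 2.1)/(2.1 − 0.3500) = 35270 L/s.

35300 L/s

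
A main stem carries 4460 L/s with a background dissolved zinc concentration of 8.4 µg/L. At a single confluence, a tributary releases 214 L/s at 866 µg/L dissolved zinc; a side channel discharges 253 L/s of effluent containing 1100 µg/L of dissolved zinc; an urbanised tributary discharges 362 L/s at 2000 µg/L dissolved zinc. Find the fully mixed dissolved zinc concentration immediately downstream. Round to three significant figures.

232 µg/L

Mass balance: C = (4460·8.400 + 214.0·866.0 + 253.0·1100 + 362.0·2000) / 5289 = 1225000/5289 = 231.6 µg/L.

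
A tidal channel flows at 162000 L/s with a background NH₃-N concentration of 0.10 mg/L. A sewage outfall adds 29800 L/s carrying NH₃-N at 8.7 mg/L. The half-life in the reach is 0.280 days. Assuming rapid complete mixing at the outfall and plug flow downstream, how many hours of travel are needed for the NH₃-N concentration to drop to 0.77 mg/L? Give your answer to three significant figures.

After mixing, C = (162000·0.1000 + 29800·8.700) / 191800 = 275500/191800 = 1.436 mg/L.
Half-life 0.280 d → k = ln 2 / 0.280 = 2.476 d⁻¹.
1.436·exp(−k·t) = 0.77 → t = ln(1.436/0.77)/k = 21760 s = 6.043 h.

6.04 h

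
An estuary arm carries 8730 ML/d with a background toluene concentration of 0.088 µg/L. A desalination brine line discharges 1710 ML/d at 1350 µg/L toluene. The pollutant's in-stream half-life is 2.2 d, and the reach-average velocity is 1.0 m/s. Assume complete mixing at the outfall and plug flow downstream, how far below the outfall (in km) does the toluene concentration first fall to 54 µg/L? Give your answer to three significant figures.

Mixed concentration C = ΣQC/ΣQ = (8730·0.08800 + 1710·1350) / 10440 = 2309000/10440 = 221.2 µg/L.
Half-life 2.2 d → k = ln 2 / 2.2 = 0.3151 d⁻¹.
Set 221.2·exp(−k·t) = 54 → t = ln(221.2/54)/k = 386700 s = 107.4 h.
Distance = v·t = 1.0·386700 = 386700 m = 386.7 km.

387 km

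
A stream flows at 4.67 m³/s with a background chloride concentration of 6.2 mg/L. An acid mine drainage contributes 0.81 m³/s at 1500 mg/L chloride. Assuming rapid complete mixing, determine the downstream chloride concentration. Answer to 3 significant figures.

After mixing, C = (4.670·6.200 + 0.8100·1500) / 5.480 = 1244/5.480 = 227.0 mg/L.

227 mg/L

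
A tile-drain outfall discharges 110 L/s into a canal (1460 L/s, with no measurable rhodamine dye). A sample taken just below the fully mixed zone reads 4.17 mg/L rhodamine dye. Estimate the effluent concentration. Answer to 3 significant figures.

59.5 mg/L

Mass balance: 1460·0 + 110.0·Cₑ = 1570·4.170
→ Cₑ = (1570·4.170 − 1460·0) / 110.0 = 59.52 mg/L.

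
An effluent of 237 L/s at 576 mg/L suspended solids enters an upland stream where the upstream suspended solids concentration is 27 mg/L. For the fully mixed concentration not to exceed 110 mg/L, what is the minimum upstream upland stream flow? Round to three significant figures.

Set C_mix = 110: (Q·27.00 + 237.0·576.0) / (Q + 237.0) = 110
→ Q = 237.0·(576.0 − 110)/(110 − 27.00) = 1331 L/s.

1330 L/s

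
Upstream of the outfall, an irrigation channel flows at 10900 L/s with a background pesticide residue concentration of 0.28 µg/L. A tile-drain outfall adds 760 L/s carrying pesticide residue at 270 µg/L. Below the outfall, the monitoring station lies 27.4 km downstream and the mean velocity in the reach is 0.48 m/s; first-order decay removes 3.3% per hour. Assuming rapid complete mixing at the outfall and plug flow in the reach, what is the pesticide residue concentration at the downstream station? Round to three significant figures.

Mass balance: C = (10900·0.2800 + 760.0·270.0) / 11660 = 208300/11660 = 17.86 µg/L.
Travel time t = 27.4·1000 / 0.48 = 57080 s = 15.86 h.
3.3%/h lost → k = −ln(1 − 0.033) = 0.03356 h⁻¹.
First-order decay: C = 17.86·exp(−k·t) = 17.86·0.5874 = 10.49 µg/L.

10.5 µg/L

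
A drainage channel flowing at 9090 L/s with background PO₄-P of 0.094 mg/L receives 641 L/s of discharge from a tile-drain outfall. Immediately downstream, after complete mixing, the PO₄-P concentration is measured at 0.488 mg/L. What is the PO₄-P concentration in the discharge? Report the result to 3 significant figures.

Mass balance: 9090·0.09400 + 641.0·Cₑ = 9731·0.4880
→ Cₑ = (9731·0.4880 − 9090·0.09400) / 641.0 = 6.075 mg/L.

6.08 mg/L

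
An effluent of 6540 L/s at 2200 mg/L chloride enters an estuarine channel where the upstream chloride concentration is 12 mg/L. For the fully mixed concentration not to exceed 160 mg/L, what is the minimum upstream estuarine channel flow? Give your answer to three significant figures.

90100 L/s

Set C_mix = 160: (Q·12.00 + 6540·2200) / (Q + 6540) = 160
→ Q = 6540·(2200 − 160)/(160 − 12.00) = 90150 L/s.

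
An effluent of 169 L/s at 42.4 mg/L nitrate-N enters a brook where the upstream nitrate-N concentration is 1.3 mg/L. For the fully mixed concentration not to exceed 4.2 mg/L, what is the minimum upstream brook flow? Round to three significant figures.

Set C_mix = 4.2: (Q·1.300 + 169.0·42.40) / (Q + 169.0) = 4.2
→ Q = 169.0·(42.40 − 4.2)/(4.2 − 1.300) = 2226 L/s.

2230 L/s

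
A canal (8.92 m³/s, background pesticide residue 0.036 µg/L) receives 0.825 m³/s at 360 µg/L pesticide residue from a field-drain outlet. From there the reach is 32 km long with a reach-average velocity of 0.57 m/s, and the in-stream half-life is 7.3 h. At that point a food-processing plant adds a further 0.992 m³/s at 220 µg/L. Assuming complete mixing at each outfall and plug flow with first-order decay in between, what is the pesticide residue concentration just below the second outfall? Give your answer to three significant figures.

After mixing, C = (8.920·0.03600 + 0.8250·360.0) / 9.745 = 297.3/9.745 = 30.51 µg/L; combined flow 9.745 m³/s.
Travel time t = 32·1000 / 0.57 = 56140 s = 15.59 h.
Half-life 7.3 h → k = ln 2 / 7.3 = 0.09495 h⁻¹ = 2.279 d⁻¹.
Decay over the reach: 30.51·exp(−kt) = 30.51·0.2275 = 6.940 µg/L.
At the second outfall, C = (9.745·6.940 + 0.9920·220.0) / (9.745 + 0.9920) = 26.62 µg/L.

26.6 µg/L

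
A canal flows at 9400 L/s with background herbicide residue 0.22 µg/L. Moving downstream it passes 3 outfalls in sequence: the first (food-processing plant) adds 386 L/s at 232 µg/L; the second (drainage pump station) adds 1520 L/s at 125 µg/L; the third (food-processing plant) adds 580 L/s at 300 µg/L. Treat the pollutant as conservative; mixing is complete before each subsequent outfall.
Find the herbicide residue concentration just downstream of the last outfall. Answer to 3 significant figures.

After outfall 1: Q = 9400 + 386.0 = 9786 L/s; C = (9400·0.2200 + 386.0·232.0)/9786 = 9.362 µg/L.
After outfall 2: Q = 9786 + 1520 = 11310 L/s; C = (9786·9.362 + 1520·125.0)/11310 = 24.91 µg/L.
After outfall 3: Q = 11310 + 580.0 = 11890 L/s; C = (11310·24.91 + 580.0·300.0)/11890 = 38.33 µg/L.

38.3 µg/L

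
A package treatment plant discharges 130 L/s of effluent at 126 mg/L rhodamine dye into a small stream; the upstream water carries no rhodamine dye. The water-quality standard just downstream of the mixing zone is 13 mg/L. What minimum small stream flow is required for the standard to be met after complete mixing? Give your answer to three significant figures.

Set C_mix = 13: (Q·0 + 130.0·126.0) / (Q + 130.0) = 13
→ Q = 130.0·(126.0 − 13)/(13 − 0) = 1130 L/s.

1130 L/s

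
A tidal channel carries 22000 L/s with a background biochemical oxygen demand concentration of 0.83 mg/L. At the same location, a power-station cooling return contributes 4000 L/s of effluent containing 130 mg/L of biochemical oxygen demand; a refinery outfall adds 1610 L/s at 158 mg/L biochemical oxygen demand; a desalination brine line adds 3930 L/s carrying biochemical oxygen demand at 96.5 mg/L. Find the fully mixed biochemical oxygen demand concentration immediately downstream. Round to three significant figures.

37.2 mg/L

After mixing, C = (22000·0.8300 + 4000·130.0 + 1610·158.0 + 3930·96.50) / 31540 = 1172000/31540 = 37.16 mg/L.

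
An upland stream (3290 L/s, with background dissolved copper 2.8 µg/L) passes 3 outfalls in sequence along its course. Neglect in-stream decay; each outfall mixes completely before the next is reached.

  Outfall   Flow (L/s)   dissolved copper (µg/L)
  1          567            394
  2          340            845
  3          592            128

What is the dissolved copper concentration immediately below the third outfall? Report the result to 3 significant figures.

124 µg/L

Below outfall 1: Q → 3857 L/s, C = (3290·2.800 + 567.0·394.0)/3857 = 60.31 µg/L.
Below outfall 2: Q → 4197 L/s, C = (3857·60.31 + 340.0·845.0)/4197 = 123.9 µg/L.
Below outfall 3: Q → 4789 L/s, C = (4197·123.9 + 592.0·128.0)/4789 = 124.4 µg/L.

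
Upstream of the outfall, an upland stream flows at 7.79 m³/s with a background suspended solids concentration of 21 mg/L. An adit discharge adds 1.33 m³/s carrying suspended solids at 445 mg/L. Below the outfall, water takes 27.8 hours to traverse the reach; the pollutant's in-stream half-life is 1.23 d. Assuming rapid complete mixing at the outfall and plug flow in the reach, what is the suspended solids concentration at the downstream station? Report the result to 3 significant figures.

Flow-weighted average: C = (7.790·21.00 + 1.330·445.0) / 9.120 = 755.4/9.120 = 82.83 mg/L.
Half-life 1.23 d → k = ln 2 / 1.23 = 0.5635 d⁻¹.
First-order decay: C = 82.83·exp(−k·t) = 82.83·0.5206 = 43.12 mg/L.

43.1 mg/L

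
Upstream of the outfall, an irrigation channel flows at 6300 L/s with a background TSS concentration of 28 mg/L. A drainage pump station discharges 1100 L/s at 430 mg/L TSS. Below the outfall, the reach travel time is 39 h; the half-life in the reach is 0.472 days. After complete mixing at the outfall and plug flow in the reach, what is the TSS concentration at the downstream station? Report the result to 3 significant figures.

8.07 mg/L

Conservation of mass: C = (6300·28.00 + 1100·430.0) / 7400 = 649400/7400 = 87.76 mg/L.
Half-life 0.472 d → k = ln 2 / 0.472 = 1.469 d⁻¹.
After decay, C = 87.76 × e^(−kt) = 87.76 × 0.09196 = 8.070 mg/L.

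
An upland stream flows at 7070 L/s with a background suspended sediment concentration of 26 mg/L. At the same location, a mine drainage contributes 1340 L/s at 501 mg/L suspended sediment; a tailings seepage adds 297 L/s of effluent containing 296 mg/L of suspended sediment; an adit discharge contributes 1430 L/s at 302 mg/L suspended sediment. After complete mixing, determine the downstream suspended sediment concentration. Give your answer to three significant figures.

136 mg/L

Flow-weighted average: C = (7070·26.00 + 1340·501.0 + 297.0·296.0 + 1430·302.0) / 10140 = 1375000/10140 = 135.6 mg/L.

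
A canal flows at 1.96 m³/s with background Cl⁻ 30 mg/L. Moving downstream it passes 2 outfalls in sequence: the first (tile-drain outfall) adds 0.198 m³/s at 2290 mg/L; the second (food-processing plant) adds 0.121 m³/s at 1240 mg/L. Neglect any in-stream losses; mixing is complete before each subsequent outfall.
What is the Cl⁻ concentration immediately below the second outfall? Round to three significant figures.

291 mg/L

Outfall 1: combined Q = 2.158 m³/s; C = (1.960·30.00 + 0.1980·2290)/2.158 = 237.4 mg/L.
Outfall 2: combined Q = 2.279 m³/s; C = (2.158·237.4 + 0.1210·1240)/2.279 = 290.6 mg/L.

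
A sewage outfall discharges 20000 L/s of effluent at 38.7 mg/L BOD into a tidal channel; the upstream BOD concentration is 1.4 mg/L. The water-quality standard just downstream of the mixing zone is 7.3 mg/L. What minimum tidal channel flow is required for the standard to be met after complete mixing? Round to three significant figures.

106000 L/s

Set C_mix = 7.3: (Q·1.400 + 20000·38.70) / (Q + 20000) = 7.3
→ Q = 20000·(38.70 − 7.3)/(7.3 − 1.400) = 106400 L/s.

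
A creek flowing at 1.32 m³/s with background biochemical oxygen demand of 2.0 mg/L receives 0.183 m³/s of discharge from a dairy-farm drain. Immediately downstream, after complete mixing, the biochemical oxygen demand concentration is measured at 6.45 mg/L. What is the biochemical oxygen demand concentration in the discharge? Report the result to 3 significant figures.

Mass balance: 1.320·2.000 + 0.1830·Cₑ = 1.503·6.450
→ Cₑ = (1.503·6.450 − 1.320·2.000) / 0.1830 = 38.55 mg/L.

38.5 mg/L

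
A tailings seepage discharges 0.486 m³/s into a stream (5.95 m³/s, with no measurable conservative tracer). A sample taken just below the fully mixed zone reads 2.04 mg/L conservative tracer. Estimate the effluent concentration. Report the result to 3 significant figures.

Mass balance: 5.950·0 + 0.4860·Cₑ = 6.436·2.040
→ Cₑ = (6.436·2.040 − 5.950·0) / 0.4860 = 27.02 mg/L.

27.0 mg/L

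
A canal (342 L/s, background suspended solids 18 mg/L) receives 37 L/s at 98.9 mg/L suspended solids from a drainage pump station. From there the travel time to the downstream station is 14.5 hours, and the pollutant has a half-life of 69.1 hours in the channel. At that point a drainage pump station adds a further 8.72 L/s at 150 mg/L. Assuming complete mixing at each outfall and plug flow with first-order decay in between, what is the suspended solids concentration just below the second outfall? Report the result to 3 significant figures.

25.3 mg/L

Conservation of mass: C = (342.0·18.00 + 37.00·98.90) / 379.0 = 9815/379.0 = 25.90 mg/L; combined flow 379.0 L/s.
Half-life 69.1 h → k = ln 2 / 69.1 = 0.01003 h⁻¹ = 0.2407 d⁻¹.
First-order decay: C = 25.90·exp(−k·t) = 25.90·0.8646 = 22.39 mg/L.
Second outfall: C = (379.0·22.39 + 8.720·150.0)/387.7 = 25.26 mg/L.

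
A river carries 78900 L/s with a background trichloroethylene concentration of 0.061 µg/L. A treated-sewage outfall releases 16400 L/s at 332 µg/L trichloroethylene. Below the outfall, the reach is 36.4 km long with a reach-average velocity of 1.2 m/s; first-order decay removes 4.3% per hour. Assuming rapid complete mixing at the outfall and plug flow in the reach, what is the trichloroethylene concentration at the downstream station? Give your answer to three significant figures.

39.5 µg/L

Mixed concentration C = ΣQC/ΣQ = (78900·0.06100 + 16400·332.0) / 95300 = 5450000/95300 = 57.18 µg/L.
Travel time t = 36.4·1000 / 1.2 = 30330 s = 8.426 h.
4.3%/h lost → k = −ln(1 − 0.043) = 0.04395 h⁻¹.
First-order decay: C = 57.18·exp(−k·t) = 57.18·0.6905 = 39.49 µg/L.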